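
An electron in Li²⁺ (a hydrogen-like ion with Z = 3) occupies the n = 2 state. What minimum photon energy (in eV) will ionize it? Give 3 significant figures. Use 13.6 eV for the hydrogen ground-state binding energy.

30.6 eV

E_n = −13.6 Z²/n² = −122.4/n² eV for Z = 3.
E_2 = −122.4/4 = −30.6 eV, so ionization (to E = 0) requires 30.6 eV.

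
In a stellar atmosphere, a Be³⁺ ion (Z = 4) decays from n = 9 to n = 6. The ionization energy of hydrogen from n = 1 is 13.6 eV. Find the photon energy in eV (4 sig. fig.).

3.358 eV

The Bohr energies scale as Z², so for Z = 4: E_n = −217.6/n² eV.
E_9 = −217.6/81 = −2.686 eV and E_6 = −217.6/36 = −6.044 eV.
The photon energy is |E_9 − E_6| = 3.358 eV.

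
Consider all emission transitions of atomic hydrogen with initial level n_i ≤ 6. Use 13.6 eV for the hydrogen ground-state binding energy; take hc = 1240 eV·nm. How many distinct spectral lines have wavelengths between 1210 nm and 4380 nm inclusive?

Enumerate all n_i → n_f pairs with 1 ≤ n_f < n_i ≤ 6 and compute λ = 1240 / [13.6·1·(1/n_f² − 1/n_i²)].
Lines falling in [1210, 4380] nm: 5→3 (1282 nm), 4→3 (1876 nm), 6→4 (2626 nm), 5→4 (4052 nm).

4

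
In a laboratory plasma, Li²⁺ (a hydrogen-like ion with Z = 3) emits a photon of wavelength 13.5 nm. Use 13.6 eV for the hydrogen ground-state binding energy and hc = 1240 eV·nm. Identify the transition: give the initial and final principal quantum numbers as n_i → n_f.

n_i = 2, n_f = 1

The photon energy is ΔE = hc/λ = 1240 / 13.5 = 91.85 eV.
With Z = 3, ΔE = 122.4 × (1/n_f² − 1/n_i²), so 1/n_f² − 1/n_i² = 0.7504.
Trying n_f = 1 gives 1/n_i² = 0.2496, i.e. n_i ≈ 2; this pair matches.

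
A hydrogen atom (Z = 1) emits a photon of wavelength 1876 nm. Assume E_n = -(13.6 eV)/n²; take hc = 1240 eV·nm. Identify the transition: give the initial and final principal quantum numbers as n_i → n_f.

n_i = 4, n_f = 3

The photon energy is ΔE = hc/λ = 1240 / 1876 = 0.6610 eV.
With Z = 1, ΔE = 13.60 × (1/n_f² − 1/n_i²), so 1/n_f² − 1/n_i² = 0.04860.
Trying n_f = 3 gives 1/n_i² = 0.06251, i.e. n_i ≈ 4; this pair matches.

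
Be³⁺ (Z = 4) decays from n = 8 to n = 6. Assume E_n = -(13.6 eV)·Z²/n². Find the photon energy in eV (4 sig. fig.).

2.644 eV

The Bohr energies scale as Z², so for Z = 4: E_n = −217.6/n² eV.
E_8 = −217.6/64 = −3.400 eV and E_6 = −217.6/36 = −6.044 eV.
The photon energy is |E_8 − E_6| = 2.644 eV.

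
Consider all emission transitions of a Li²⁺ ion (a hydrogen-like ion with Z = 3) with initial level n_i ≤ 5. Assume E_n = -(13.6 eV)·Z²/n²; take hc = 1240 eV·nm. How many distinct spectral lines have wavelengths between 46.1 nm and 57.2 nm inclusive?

2

Enumerate all n_i → n_f pairs with 1 ≤ n_f < n_i ≤ 5 and compute λ = 1240 / [13.6·9·(1/n_f² − 1/n_i²)].
Lines falling in [46.1, 57.2] nm: 5→2 (48.24 nm), 4→2 (54.03 nm).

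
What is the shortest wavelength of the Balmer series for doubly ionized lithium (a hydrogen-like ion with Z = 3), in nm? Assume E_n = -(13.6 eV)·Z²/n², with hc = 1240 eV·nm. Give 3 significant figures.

The Balmer series has lower level n_f = 2; the series limit corresponds to n_i → ∞.
ΔE_max = 13.6 × 9 / 2² = 30.60 eV.
λ_min = 1240 / 30.60 = 40.5 nm.

40.5 nm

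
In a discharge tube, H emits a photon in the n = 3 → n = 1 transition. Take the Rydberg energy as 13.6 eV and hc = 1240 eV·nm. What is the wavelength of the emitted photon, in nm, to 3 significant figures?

103 nm

ΔE = 13.60 × (1/1² − 1/3²) = 13.60 × 0.8889 = 12.09 eV.
λ = hc/ΔE = 1240 / 12.09 = 103 nm.
This line belongs to the Lyman series.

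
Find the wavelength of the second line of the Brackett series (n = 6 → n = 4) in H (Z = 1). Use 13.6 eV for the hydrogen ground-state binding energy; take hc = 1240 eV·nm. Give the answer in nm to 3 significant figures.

2630 nm

The Brackett series terminates on n_f = 4; the second line has n_i = 4+2 = 6.
ΔE = 13.60 × (1/4² − 1/6²) = 0.4722 eV.
λ = 1240 / 0.4722 = 2630 nm.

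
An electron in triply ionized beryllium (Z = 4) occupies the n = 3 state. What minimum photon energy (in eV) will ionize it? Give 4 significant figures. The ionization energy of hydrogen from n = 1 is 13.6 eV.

24.18 eV

E_n = −13.6 Z²/n² = −217.6/n² eV for Z = 4.
E_3 = −217.6/9 = −24.18 eV, so ionization (to E = 0) requires 24.18 eV.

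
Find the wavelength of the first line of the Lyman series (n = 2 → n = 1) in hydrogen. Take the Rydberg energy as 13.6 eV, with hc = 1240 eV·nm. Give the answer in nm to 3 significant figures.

122 nm

The Lyman series terminates on n_f = 1; the first line has n_i = 1+1 = 2.
ΔE = 13.60 × (1/1² − 1/2²) = 10.20 eV.
λ = 1240 / 10.20 = 122 nm.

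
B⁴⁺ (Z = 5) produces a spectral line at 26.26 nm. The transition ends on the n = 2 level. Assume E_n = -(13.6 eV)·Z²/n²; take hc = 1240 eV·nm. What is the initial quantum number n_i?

n_i = 3

The photon energy is ΔE = hc/λ = 1240 / 26.26 = 47.22 eV.
With Z = 5, ΔE = 340.0 × (1/n_f² − 1/n_i²), so 1/n_f² − 1/n_i² = 0.1389.
With n_f = 2: 1/n_i² = 1/4 − 0.1389 = 0.1111, so n_i ≈ 3.00.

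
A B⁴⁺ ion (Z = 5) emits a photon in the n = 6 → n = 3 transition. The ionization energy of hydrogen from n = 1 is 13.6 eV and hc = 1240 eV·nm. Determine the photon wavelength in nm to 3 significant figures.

43.8 nm

For Z = 5 the level energies scale as Z², so the effective Rydberg energy is 13.6 × 25 = 340.0 eV.
ΔE = 340.0 × (1/3² − 1/6²) = 340.0 × 0.08333 = 28.33 eV.
λ = hc/ΔE = 1240 / 28.33 = 43.8 nm.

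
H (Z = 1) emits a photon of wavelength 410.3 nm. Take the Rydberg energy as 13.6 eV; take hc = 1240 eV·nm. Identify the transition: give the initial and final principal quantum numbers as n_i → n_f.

The photon energy is ΔE = hc/λ = 1240 / 410.3 = 3.022 eV.
With Z = 1, ΔE = 13.60 × (1/n_f² − 1/n_i²), so 1/n_f² − 1/n_i² = 0.2222.
Trying n_f = 2 gives 1/n_i² = 0.02778, i.e. n_i ≈ 6; this pair matches.

n_i = 6, n_f = 2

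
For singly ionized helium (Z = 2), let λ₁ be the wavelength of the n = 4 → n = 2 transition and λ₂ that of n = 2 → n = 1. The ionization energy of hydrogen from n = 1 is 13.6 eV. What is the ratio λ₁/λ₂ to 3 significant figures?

λ ∝ 1/ΔE ∝ 1/(1/n_f² − 1/n_i²), and the Z² and hc factors cancel in the ratio.
λ₁/λ₂ = (1/1² − 1/2²)/(1/2² − 1/4²) = 0.7500/0.1875 = 4.00.

4.00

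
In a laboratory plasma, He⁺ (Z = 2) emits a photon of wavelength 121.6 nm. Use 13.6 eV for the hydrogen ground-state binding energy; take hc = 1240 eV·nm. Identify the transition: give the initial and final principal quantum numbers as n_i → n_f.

n_i = 4, n_f = 2

The photon energy is ΔE = hc/λ = 1240 / 121.6 = 10.20 eV.
With Z = 2, ΔE = 54.40 × (1/n_f² − 1/n_i²), so 1/n_f² − 1/n_i² = 0.1875.
Trying n_f = 2 gives 1/n_i² = 0.06255, i.e. n_i ≈ 4; this pair matches.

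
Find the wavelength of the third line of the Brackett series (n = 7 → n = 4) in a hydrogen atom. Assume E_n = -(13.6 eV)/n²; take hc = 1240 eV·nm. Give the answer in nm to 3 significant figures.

2170 nm

The Brackett series terminates on n_f = 4; the third line has n_i = 4+3 = 7.
ΔE = 13.60 × (1/4² − 1/7²) = 0.5724 eV.
λ = 1240 / 0.5724 = 2170 nm.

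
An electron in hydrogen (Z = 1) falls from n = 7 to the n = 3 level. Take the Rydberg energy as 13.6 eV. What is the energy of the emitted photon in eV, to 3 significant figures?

1.23 eV

E_7 = −13.60/49 = −0.2776 eV and E_3 = −13.60/9 = −1.511 eV.
The photon energy is |E_7 − E_3| = 1.23 eV.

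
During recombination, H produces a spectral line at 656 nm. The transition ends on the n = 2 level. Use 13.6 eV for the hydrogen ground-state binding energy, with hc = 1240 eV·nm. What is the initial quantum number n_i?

The photon energy is ΔE = hc/λ = 1240 / 656 = 1.890 eV.
With Z = 1, ΔE = 13.60 × (1/n_f² − 1/n_i²), so 1/n_f² − 1/n_i² = 0.1390.
With n_f = 2: 1/n_i² = 1/4 − 0.1390 = 0.1110, so n_i ≈ 3.00.

n_i = 3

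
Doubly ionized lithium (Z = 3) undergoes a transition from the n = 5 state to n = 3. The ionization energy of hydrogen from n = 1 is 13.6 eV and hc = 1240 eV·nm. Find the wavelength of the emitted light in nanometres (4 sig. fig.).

142.5 nm

For Z = 3 the level energies scale as Z², so the effective Rydberg energy is 13.6 × 9 = 122.4 eV.
ΔE = 122.4 × (1/3² − 1/5²) = 122.4 × 0.07111 = 8.704 eV.
λ = hc/ΔE = 1240 / 8.704 = 142.5 nm.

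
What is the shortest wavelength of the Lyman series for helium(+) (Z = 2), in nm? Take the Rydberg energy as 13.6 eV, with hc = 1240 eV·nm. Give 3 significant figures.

22.8 nm

The Lyman series has lower level n_f = 1; the series limit corresponds to n_i → ∞.
ΔE_max = 13.6 × 4 / 1² = 54.40 eV.
λ_min = 1240 / 54.40 = 22.8 nm.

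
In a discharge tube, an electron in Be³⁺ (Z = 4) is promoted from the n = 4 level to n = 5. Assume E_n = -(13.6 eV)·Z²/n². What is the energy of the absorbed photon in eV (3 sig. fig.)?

4.90 eV

The Bohr energies scale as Z², so for Z = 4: E_n = −217.6/n² eV.
E_5 = −217.6/25 = −8.704 eV and E_4 = −217.6/16 = −13.60 eV.
The photon energy is |E_5 − E_4| = 4.90 eV.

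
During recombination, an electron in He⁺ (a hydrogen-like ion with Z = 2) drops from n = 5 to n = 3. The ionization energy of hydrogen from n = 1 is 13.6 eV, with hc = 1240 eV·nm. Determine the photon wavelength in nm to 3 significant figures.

321 nm

For Z = 2 the level energies scale as Z², so the effective Rydberg energy is 13.6 × 4 = 54.40 eV.
ΔE = 54.40 × (1/3² − 1/5²) = 54.40 × 0.07111 = 3.868 eV.
λ = hc/ΔE = 1240 / 3.868 = 321 nm.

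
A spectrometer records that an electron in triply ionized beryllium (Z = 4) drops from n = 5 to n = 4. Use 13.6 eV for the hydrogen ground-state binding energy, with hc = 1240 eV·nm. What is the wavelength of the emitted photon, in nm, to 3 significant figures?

253 nm

For Z = 4 the level energies scale as Z², so the effective Rydberg energy is 13.6 × 16 = 217.6 eV.
ΔE = 217.6 × (1/4² − 1/5²) = 217.6 × 0.02250 = 4.896 eV.
λ = hc/ΔE = 1240 / 4.896 = 253 nm.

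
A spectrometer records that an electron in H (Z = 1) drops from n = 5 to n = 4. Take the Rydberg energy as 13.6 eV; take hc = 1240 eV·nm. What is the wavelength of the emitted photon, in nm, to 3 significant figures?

4050 nm

ΔE = 13.60 × (1/4² − 1/5²) = 13.60 × 0.02250 = 0.3060 eV.
λ = hc/ΔE = 1240 / 0.3060 = 4050 nm.
This line belongs to the Brackett series.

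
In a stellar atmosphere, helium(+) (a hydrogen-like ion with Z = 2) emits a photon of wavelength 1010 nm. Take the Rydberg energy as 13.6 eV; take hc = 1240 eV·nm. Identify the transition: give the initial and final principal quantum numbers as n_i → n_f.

The photon energy is ΔE = hc/λ = 1240 / 1010 = 1.228 eV.
With Z = 2, ΔE = 54.40 × (1/n_f² − 1/n_i²), so 1/n_f² − 1/n_i² = 0.02257.
Trying n_f = 4 gives 1/n_i² = 0.03993, i.e. n_i ≈ 5; this pair matches.

n_i = 5, n_f = 4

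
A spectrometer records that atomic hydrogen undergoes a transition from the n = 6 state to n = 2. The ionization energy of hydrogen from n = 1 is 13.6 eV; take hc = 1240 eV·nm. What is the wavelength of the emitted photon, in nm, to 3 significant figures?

ΔE = 13.60 × (1/2² − 1/6²) = 13.60 × 0.2222 = 3.022 eV.
λ = hc/ΔE = 1240 / 3.022 = 410 nm.

410 nm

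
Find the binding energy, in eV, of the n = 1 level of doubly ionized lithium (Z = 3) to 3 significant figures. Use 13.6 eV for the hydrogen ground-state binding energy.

E_n = −13.6 Z²/n² = −122.4/n² eV for Z = 3.
E_1 = −122.4/1 = −122 eV, so ionization (to E = 0) requires 122 eV.

122 eV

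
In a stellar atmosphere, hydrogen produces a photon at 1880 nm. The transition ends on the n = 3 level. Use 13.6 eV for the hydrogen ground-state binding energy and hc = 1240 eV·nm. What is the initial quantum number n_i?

The photon energy is ΔE = hc/λ = 1240 / 1880 = 0.6596 eV.
With Z = 1, ΔE = 13.60 × (1/n_f² − 1/n_i²), so 1/n_f² − 1/n_i² = 0.04850.
With n_f = 3: 1/n_i² = 1/9 − 0.04850 = 0.06261, so n_i ≈ 4.00.

n_i = 4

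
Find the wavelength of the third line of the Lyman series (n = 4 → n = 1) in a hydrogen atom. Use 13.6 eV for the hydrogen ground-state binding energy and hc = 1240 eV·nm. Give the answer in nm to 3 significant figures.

The Lyman series terminates on n_f = 1; the third line has n_i = 1+3 = 4.
ΔE = 13.60 × (1/1² − 1/4²) = 12.75 eV.
λ = 1240 / 12.75 = 97.3 nm.

97.3 nm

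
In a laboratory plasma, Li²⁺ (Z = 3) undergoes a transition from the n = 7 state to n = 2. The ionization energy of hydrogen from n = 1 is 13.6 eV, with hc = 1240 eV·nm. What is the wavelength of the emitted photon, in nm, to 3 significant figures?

44.1 nm

For Z = 3 the level energies scale as Z², so the effective Rydberg energy is 13.6 × 9 = 122.4 eV.
ΔE = 122.4 × (1/2² − 1/7²) = 122.4 × 0.2296 = 28.10 eV.
λ = hc/ΔE = 1240 / 28.10 = 44.1 nm.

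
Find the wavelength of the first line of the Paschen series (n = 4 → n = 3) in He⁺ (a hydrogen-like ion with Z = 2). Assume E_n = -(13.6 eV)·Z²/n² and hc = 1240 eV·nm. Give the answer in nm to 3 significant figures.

The Paschen series terminates on n_f = 3; the first line has n_i = 3+1 = 4.
ΔE = 54.40 × (1/3² − 1/4²) = 2.644 eV.
λ = 1240 / 2.644 = 469 nm.

469 nm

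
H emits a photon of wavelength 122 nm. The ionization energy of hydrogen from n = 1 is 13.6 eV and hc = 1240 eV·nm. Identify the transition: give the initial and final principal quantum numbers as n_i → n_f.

The photon energy is ΔE = hc/λ = 1240 / 122 = 10.16 eV.
With Z = 1, ΔE = 13.60 × (1/n_f² − 1/n_i²), so 1/n_f² − 1/n_i² = 0.7473.
Trying n_f = 1 gives 1/n_i² = 0.2527, i.e. n_i ≈ 2; this pair matches.

n_i = 2, n_f = 1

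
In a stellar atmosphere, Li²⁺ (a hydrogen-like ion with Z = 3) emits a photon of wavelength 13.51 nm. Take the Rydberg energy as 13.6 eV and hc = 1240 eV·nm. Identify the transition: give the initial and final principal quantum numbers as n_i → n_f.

n_i = 2, n_f = 1

The photon energy is ΔE = hc/λ = 1240 / 13.51 = 91.78 eV.
With Z = 3, ΔE = 122.4 × (1/n_f² − 1/n_i²), so 1/n_f² − 1/n_i² = 0.7499.
Trying n_f = 1 gives 1/n_i² = 0.2501, i.e. n_i ≈ 2; this pair matches.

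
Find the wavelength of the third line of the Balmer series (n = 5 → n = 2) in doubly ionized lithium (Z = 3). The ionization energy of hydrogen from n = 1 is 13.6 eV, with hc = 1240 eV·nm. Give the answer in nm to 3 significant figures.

48.2 nm

The Balmer series terminates on n_f = 2; the third line has n_i = 2+3 = 5.
ΔE = 122.4 × (1/2² − 1/5²) = 25.70 eV.
λ = 1240 / 25.70 = 48.2 nm.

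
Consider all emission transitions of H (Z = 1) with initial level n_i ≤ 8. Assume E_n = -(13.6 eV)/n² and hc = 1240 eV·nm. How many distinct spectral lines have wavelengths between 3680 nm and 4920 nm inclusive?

Enumerate all n_i → n_f pairs with 1 ≤ n_f < n_i ≤ 8 and compute λ = 1240 / [13.6·1·(1/n_f² − 1/n_i²)].
Lines falling in [3680, 4920] nm: 8→5 (3741 nm), 5→4 (4052 nm), 7→5 (4654 nm).

3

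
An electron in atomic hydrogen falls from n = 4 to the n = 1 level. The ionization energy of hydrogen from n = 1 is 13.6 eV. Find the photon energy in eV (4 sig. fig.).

E_4 = −13.60/16 = −0.8500 eV and E_1 = −13.60/1 = −13.60 eV.
The photon energy is |E_4 − E_1| = 12.75 eV.

12.75 eV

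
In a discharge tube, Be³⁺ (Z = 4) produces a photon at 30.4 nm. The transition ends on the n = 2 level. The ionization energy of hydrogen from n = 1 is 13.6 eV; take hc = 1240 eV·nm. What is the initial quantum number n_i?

The photon energy is ΔE = hc/λ = 1240 / 30.4 = 40.79 eV.
With Z = 4, ΔE = 217.6 × (1/n_f² − 1/n_i²), so 1/n_f² − 1/n_i² = 0.1875.
With n_f = 2: 1/n_i² = 1/4 − 0.1875 = 0.06255, so n_i ≈ 4.00.

n_i = 4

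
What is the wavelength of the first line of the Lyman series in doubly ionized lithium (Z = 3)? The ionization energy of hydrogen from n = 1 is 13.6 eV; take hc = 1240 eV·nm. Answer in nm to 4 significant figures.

13.51 nm

The Lyman series terminates on n_f = 1; the first line has n_i = 1+1 = 2.
ΔE = 122.4 × (1/1² − 1/2²) = 91.80 eV.
λ = 1240 / 91.80 = 13.51 nm.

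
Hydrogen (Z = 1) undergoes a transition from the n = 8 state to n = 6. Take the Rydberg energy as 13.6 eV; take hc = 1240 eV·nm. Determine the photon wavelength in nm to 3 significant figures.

7500 nm

ΔE = 13.60 × (1/6² − 1/8²) = 13.60 × 0.01215 = 0.1653 eV.
λ = hc/ΔE = 1240 / 0.1653 = 7500 nm.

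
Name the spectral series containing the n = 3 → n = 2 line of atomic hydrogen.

The series is set by the lower level: n_f = 2 is the Balmer series.

Balmer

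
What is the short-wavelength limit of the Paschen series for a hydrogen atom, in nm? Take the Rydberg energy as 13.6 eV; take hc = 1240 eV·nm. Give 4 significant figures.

The Paschen series has lower level n_f = 3; the series limit corresponds to n_i → ∞.
ΔE_max = 13.6 × 1 / 3² = 1.511 eV.
λ_min = 1240 / 1.511 = 820.6 nm.

820.6 nm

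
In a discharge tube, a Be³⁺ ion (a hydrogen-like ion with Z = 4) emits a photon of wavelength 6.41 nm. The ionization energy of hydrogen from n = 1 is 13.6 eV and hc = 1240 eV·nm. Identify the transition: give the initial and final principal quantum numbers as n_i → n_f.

The photon energy is ΔE = hc/λ = 1240 / 6.41 = 193.4 eV.
With Z = 4, ΔE = 217.6 × (1/n_f² − 1/n_i²), so 1/n_f² − 1/n_i² = 0.8890.
Trying n_f = 1 gives 1/n_i² = 0.1110, i.e. n_i ≈ 3; this pair matches.

n_i = 3, n_f = 1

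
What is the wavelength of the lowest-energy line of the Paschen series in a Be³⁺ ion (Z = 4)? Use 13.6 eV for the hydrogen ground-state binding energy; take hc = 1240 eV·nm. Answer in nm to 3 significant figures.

117 nm

The Paschen series terminates on n_f = 3; the first line has n_i = 3+1 = 4.
ΔE = 217.6 × (1/3² − 1/4²) = 10.58 eV.
λ = 1240 / 10.58 = 117 nm.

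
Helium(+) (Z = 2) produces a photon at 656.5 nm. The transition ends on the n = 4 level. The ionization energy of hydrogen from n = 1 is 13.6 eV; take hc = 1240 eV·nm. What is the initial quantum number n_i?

The photon energy is ΔE = hc/λ = 1240 / 656.5 = 1.889 eV.
With Z = 2, ΔE = 54.40 × (1/n_f² − 1/n_i²), so 1/n_f² − 1/n_i² = 0.03472.
With n_f = 4: 1/n_i² = 1/16 − 0.03472 = 0.02778, so n_i ≈ 6.00.

n_i = 6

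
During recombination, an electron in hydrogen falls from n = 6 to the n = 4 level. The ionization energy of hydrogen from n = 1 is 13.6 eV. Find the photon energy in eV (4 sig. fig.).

0.4722 eV

E_6 = −13.60/36 = −0.3778 eV and E_4 = −13.60/16 = −0.8500 eV.
The photon energy is |E_6 − E_4| = 0.4722 eV.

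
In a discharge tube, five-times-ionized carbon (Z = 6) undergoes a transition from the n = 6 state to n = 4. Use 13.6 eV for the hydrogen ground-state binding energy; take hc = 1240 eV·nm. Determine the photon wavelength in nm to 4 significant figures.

For Z = 6 the level energies scale as Z², so the effective Rydberg energy is 13.6 × 36 = 489.6 eV.
ΔE = 489.6 × (1/4² − 1/6²) = 489.6 × 0.03472 = 17.00 eV.
λ = hc/ΔE = 1240 / 17.00 = 72.94 nm.

72.94 nm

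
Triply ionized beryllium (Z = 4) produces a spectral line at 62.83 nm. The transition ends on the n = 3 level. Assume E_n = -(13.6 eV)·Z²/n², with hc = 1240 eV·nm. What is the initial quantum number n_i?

n_i = 7

The photon energy is ΔE = hc/λ = 1240 / 62.83 = 19.74 eV.
With Z = 4, ΔE = 217.6 × (1/n_f² − 1/n_i²), so 1/n_f² − 1/n_i² = 0.09070.
With n_f = 3: 1/n_i² = 1/9 − 0.09070 = 0.02041, so n_i ≈ 7.00.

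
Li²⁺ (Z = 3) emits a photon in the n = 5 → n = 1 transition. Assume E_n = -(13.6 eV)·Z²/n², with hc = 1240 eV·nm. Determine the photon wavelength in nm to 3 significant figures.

10.6 nm

For Z = 3 the level energies scale as Z², so the effective Rydberg energy is 13.6 × 9 = 122.4 eV.
ΔE = 122.4 × (1/1² − 1/5²) = 122.4 × 0.9600 = 117.5 eV.
λ = hc/ΔE = 1240 / 117.5 = 10.6 nm.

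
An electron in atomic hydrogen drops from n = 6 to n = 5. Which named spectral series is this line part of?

Pfund

The series is set by the lower level: n_f = 5 is the Pfund series.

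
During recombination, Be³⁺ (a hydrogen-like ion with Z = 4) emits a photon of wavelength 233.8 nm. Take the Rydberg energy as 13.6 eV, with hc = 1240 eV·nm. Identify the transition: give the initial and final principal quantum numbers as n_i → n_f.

The photon energy is ΔE = hc/λ = 1240 / 233.8 = 5.304 eV.
With Z = 4, ΔE = 217.6 × (1/n_f² − 1/n_i²), so 1/n_f² − 1/n_i² = 0.02437.
Trying n_f = 5 gives 1/n_i² = 0.01563, i.e. n_i ≈ 8; this pair matches.

n_i = 8, n_f = 5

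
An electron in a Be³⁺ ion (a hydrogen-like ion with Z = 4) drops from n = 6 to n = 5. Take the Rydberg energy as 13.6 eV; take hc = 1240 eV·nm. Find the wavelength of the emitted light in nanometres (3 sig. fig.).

For Z = 4 the level energies scale as Z², so the effective Rydberg energy is 13.6 × 16 = 217.6 eV.
ΔE = 217.6 × (1/5² − 1/6²) = 217.6 × 0.01222 = 2.660 eV.
λ = hc/ΔE = 1240 / 2.660 = 466 nm.

466 nm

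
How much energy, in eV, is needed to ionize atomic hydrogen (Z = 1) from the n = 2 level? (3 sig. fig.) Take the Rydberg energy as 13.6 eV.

3.40 eV

E_2 = −13.60/4 = −3.40 eV, so ionization (to E = 0) requires 3.40 eV.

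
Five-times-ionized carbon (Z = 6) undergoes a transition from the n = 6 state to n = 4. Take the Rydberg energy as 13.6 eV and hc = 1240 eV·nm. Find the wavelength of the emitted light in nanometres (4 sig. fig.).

For Z = 6 the level energies scale as Z², so the effective Rydberg energy is 13.6 × 36 = 489.6 eV.
ΔE = 489.6 × (1/4² − 1/6²) = 489.6 × 0.03472 = 17.00 eV.
λ = hc/ΔE = 1240 / 17.00 = 72.94 nm.

72.94 nm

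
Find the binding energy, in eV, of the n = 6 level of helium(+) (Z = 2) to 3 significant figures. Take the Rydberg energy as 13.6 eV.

1.51 eV

E_n = −13.6 Z²/n² = −54.40/n² eV for Z = 2.
E_6 = −54.40/36 = −1.51 eV, so ionization (to E = 0) requires 1.51 eV.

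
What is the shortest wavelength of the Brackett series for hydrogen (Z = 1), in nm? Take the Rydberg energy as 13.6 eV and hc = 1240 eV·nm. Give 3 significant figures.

The Brackett series has lower level n_f = 4; the series limit corresponds to n_i → ∞.
ΔE_max = 13.6 × 1 / 4² = 0.8500 eV.
λ_min = 1240 / 0.8500 = 1460 nm.

1460 nm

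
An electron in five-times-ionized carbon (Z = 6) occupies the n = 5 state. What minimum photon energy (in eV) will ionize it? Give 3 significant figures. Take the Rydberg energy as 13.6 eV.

19.6 eV

E_n = −13.6 Z²/n² = −489.6/n² eV for Z = 6.
E_5 = −489.6/25 = −19.6 eV, so ionization (to E = 0) requires 19.6 eV.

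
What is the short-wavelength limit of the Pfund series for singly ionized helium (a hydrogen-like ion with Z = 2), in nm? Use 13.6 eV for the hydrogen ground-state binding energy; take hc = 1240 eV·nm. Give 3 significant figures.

570 nm

The Pfund series has lower level n_f = 5; the series limit corresponds to n_i → ∞.
ΔE_max = 13.6 × 4 / 5² = 2.176 eV.
λ_min = 1240 / 2.176 = 570 nm.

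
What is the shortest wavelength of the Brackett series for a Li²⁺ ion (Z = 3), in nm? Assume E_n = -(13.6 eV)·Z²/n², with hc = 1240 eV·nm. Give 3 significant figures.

The Brackett series has lower level n_f = 4; the series limit corresponds to n_i → ∞.
ΔE_max = 13.6 × 9 / 4² = 7.650 eV.
λ_min = 1240 / 7.650 = 162 nm.

162 nm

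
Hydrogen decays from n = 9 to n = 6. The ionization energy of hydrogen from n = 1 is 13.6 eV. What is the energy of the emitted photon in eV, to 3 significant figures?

E_9 = −13.60/81 = −0.1679 eV and E_6 = −13.60/36 = −0.3778 eV.
The photon energy is |E_9 − E_6| = 0.210 eV.

0.210 eV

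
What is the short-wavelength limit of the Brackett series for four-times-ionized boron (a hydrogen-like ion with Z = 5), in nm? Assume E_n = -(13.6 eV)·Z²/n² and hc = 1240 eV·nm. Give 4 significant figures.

The Brackett series has lower level n_f = 4; the series limit corresponds to n_i → ∞.
ΔE_max = 13.6 × 25 / 4² = 21.25 eV.
λ_min = 1240 / 21.25 = 58.35 nm.

58.35 nm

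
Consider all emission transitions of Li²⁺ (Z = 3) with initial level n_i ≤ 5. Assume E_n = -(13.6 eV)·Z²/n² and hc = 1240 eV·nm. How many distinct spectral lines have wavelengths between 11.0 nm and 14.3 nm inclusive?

Enumerate all n_i → n_f pairs with 1 ≤ n_f < n_i ≤ 5 and compute λ = 1240 / [13.6·9·(1/n_f² − 1/n_i²)].
Lines falling in [11.0, 14.3] nm: 3→1 (11.40 nm), 2→1 (13.51 nm).

2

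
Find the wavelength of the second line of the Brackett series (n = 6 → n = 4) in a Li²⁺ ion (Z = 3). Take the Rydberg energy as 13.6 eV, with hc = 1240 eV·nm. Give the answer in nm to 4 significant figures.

The Brackett series terminates on n_f = 4; the second line has n_i = 4+2 = 6.
ΔE = 122.4 × (1/4² − 1/6²) = 4.250 eV.
λ = 1240 / 4.250 = 291.8 nm.

291.8 nm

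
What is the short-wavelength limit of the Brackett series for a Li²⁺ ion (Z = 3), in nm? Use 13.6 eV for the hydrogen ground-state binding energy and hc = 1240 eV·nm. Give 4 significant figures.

The Brackett series has lower level n_f = 4; the series limit corresponds to n_i → ∞.
ΔE_max = 13.6 × 9 / 4² = 7.650 eV.
λ_min = 1240 / 7.650 = 162.1 nm.

162.1 nm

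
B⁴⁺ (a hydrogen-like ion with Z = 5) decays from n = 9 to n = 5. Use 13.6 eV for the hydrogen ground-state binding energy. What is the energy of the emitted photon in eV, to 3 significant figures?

9.40 eV

The Bohr energies scale as Z², so for Z = 5: E_n = −340.0/n² eV.
E_9 = −340.0/81 = −4.198 eV and E_5 = −340.0/25 = −13.60 eV.
The photon energy is |E_9 − E_5| = 9.40 eV.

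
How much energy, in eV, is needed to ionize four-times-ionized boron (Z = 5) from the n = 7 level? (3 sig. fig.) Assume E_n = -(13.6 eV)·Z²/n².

E_n = −13.6 Z²/n² = −340.0/n² eV for Z = 5.
E_7 = −340.0/49 = −6.94 eV, so ionization (to E = 0) requires 6.94 eV.

6.94 eV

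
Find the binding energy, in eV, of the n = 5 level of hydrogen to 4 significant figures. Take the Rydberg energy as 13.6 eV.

0.5440 eV

E_5 = −13.60/25 = −0.5440 eV, so ionization (to E = 0) requires 0.5440 eV.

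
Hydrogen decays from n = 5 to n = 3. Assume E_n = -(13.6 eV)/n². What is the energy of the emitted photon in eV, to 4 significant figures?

0.9671 eV

E_5 = −13.60/25 = −0.5440 eV and E_3 = −13.60/9 = −1.511 eV.
The photon energy is |E_5 − E_3| = 0.9671 eV.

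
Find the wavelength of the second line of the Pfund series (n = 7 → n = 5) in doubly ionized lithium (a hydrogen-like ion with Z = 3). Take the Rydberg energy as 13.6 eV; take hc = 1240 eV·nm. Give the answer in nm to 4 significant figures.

The Pfund series terminates on n_f = 5; the second line has n_i = 5+2 = 7.
ΔE = 122.4 × (1/5² − 1/7²) = 2.398 eV.
λ = 1240 / 2.398 = 517.1 nm.

517.1 nm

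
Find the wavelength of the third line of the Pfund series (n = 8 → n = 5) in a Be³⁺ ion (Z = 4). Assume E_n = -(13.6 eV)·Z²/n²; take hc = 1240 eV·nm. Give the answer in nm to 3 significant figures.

The Pfund series terminates on n_f = 5; the third line has n_i = 5+3 = 8.
ΔE = 217.6 × (1/5² − 1/8²) = 5.304 eV.
λ = 1240 / 5.304 = 234 nm.

234 nm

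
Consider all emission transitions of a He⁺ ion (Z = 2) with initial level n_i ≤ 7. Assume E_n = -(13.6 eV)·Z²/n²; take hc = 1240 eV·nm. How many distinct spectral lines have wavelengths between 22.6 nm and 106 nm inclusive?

8

Enumerate all n_i → n_f pairs with 1 ≤ n_f < n_i ≤ 7 and compute λ = 1240 / [13.6·4·(1/n_f² − 1/n_i²)].
Lines falling in [22.6, 106] nm: 7→1 (23.27 nm), 6→1 (23.45 nm), 5→1 (23.74 nm), 4→1 (24.31 nm), 3→1 (25.64 nm), 2→1 (30.39 nm), 7→2 (99.28 nm), 6→2 (102.6 nm).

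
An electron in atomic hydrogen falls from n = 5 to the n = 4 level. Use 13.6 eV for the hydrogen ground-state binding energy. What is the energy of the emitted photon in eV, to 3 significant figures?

E_5 = −13.60/25 = −0.5440 eV and E_4 = −13.60/16 = −0.8500 eV.
The photon energy is |E_5 − E_4| = 0.306 eV.

0.306 eV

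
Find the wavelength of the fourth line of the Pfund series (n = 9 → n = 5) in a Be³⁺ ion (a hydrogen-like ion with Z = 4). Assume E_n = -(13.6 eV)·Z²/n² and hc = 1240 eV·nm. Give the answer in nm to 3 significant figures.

The Pfund series terminates on n_f = 5; the fourth line has n_i = 5+4 = 9.
ΔE = 217.6 × (1/5² − 1/9²) = 6.018 eV.
λ = 1240 / 6.018 = 206 nm.

206 nm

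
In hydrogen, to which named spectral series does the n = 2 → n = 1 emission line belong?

The series is set by the lower level: n_f = 1 is the Lyman series.

Lyman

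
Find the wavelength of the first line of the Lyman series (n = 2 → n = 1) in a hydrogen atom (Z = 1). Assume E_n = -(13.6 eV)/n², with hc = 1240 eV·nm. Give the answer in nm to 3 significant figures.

The Lyman series terminates on n_f = 1; the first line has n_i = 1+1 = 2.
ΔE = 13.60 × (1/1² − 1/2²) = 10.20 eV.
λ = 1240 / 10.20 = 122 nm.

122 nm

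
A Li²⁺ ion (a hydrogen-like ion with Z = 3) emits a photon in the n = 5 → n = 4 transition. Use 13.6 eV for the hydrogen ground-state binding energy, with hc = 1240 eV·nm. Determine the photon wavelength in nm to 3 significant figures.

450 nm

For Z = 3 the level energies scale as Z², so the effective Rydberg energy is 13.6 × 9 = 122.4 eV.
ΔE = 122.4 × (1/4² − 1/5²) = 122.4 × 0.02250 = 2.754 eV.
λ = hc/ΔE = 1240 / 2.754 = 450 nm.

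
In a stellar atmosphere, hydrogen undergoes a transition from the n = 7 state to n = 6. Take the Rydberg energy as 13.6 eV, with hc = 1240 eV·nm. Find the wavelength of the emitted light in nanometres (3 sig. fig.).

12400 nm

ΔE = 13.60 × (1/6² − 1/7²) = 13.60 × 0.007370 = 0.1002 eV.
λ = hc/ΔE = 1240 / 0.1002 = 12400 nm.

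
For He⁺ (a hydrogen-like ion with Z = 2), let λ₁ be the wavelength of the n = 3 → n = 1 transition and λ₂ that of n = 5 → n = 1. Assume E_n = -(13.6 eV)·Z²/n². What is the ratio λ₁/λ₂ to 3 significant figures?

1.08

λ ∝ 1/ΔE ∝ 1/(1/n_f² − 1/n_i²), and the Z² and hc factors cancel in the ratio.
λ₁/λ₂ = (1/1² − 1/5²)/(1/1² − 1/3²) = 0.9600/0.8889 = 1.08.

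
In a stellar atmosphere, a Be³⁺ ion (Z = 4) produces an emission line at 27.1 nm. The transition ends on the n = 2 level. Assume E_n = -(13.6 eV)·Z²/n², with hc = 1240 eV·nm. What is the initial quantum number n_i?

The photon energy is ΔE = hc/λ = 1240 / 27.1 = 45.76 eV.
With Z = 4, ΔE = 217.6 × (1/n_f² − 1/n_i²), so 1/n_f² − 1/n_i² = 0.2103.
With n_f = 2: 1/n_i² = 1/4 − 0.2103 = 0.03972, so n_i ≈ 5.02.

n_i = 5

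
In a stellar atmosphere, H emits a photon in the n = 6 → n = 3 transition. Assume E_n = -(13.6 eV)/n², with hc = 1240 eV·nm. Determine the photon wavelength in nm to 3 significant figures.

ΔE = 13.60 × (1/3² − 1/6²) = 13.60 × 0.08333 = 1.133 eV.
λ = hc/ΔE = 1240 / 1.133 = 1090 nm.
This line belongs to the Paschen series.

1090 nm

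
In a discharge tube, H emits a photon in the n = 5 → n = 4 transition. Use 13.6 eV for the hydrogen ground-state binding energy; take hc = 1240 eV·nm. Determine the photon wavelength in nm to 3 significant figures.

4050 nm

ΔE = 13.60 × (1/4² − 1/5²) = 13.60 × 0.02250 = 0.3060 eV.
λ = hc/ΔE = 1240 / 0.3060 = 4050 nm.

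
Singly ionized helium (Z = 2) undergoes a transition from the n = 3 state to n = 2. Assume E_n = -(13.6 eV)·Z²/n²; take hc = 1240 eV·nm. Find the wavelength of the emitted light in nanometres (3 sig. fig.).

164 nm

For Z = 2 the level energies scale as Z², so the effective Rydberg energy is 13.6 × 4 = 54.40 eV.
ΔE = 54.40 × (1/2² − 1/3²) = 54.40 × 0.1389 = 7.556 eV.
λ = hc/ΔE = 1240 / 7.556 = 164 nm.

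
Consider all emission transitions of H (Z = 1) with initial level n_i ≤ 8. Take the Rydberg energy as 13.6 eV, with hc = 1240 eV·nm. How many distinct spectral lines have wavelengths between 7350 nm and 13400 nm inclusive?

3

Enumerate all n_i → n_f pairs with 1 ≤ n_f < n_i ≤ 8 and compute λ = 1240 / [13.6·1·(1/n_f² − 1/n_i²)].
Lines falling in [7350, 13400] nm: 6→5 (7460 nm), 8→6 (7503 nm), 7→6 (12370 nm).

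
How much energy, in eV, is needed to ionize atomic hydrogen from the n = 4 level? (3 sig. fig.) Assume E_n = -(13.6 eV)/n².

0.850 eV

E_4 = −13.60/16 = −0.850 eV, so ionization (to E = 0) requires 0.850 eV.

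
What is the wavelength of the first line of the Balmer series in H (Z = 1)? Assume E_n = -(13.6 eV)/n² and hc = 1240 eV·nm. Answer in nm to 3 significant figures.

656 nm

The Balmer series terminates on n_f = 2; the first line has n_i = 2+1 = 3.
ΔE = 13.60 × (1/2² − 1/3²) = 1.889 eV.
λ = 1240 / 1.889 = 656 nm.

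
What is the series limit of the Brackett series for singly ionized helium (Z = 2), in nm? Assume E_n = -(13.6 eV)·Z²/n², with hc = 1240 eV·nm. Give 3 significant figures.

The Brackett series has lower level n_f = 4; the series limit corresponds to n_i → ∞.
ΔE_max = 13.6 × 4 / 4² = 3.400 eV.
λ_min = 1240 / 3.400 = 365 nm.

365 nm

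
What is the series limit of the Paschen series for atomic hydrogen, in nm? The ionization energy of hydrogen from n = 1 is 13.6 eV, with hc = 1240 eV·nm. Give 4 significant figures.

820.6 nm

The Paschen series has lower level n_f = 3; the series limit corresponds to n_i → ∞.
ΔE_max = 13.6 × 1 / 3² = 1.511 eV.
λ_min = 1240 / 1.511 = 820.6 nm.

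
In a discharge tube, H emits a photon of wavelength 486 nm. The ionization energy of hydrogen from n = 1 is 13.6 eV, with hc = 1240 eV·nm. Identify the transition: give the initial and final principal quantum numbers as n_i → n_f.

n_i = 4, n_f = 2

The photon energy is ΔE = hc/λ = 1240 / 486 = 2.551 eV.
With Z = 1, ΔE = 13.60 × (1/n_f² − 1/n_i²), so 1/n_f² − 1/n_i² = 0.1876.
Trying n_f = 2 gives 1/n_i² = 0.06239, i.e. n_i ≈ 4; this pair matches.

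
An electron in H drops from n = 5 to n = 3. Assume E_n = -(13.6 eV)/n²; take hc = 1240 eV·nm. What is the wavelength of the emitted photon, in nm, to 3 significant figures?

ΔE = 13.60 × (1/3² − 1/5²) = 13.60 × 0.07111 = 0.9671 eV.
λ = hc/ΔE = 1240 / 0.9671 = 1280 nm.
This line belongs to the Paschen series.

1280 nm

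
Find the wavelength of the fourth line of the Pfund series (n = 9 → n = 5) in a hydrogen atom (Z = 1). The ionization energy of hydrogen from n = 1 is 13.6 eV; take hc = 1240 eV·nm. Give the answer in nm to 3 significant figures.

The Pfund series terminates on n_f = 5; the fourth line has n_i = 5+4 = 9.
ΔE = 13.60 × (1/5² − 1/9²) = 0.3761 eV.
λ = 1240 / 0.3761 = 3300 nm.

3300 nm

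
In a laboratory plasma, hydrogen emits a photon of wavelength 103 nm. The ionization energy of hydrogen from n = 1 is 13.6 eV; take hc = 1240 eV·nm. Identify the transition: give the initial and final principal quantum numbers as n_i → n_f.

n_i = 3, n_f = 1

The photon energy is ΔE = hc/λ = 1240 / 103 = 12.04 eV.
With Z = 1, ΔE = 13.60 × (1/n_f² − 1/n_i²), so 1/n_f² − 1/n_i² = 0.8852.
Trying n_f = 1 gives 1/n_i² = 0.1148, i.e. n_i ≈ 3; this pair matches.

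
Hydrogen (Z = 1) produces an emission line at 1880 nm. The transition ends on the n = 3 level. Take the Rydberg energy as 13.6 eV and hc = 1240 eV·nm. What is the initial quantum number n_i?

n_i = 4

The photon energy is ΔE = hc/λ = 1240 / 1880 = 0.6596 eV.
With Z = 1, ΔE = 13.60 × (1/n_f² − 1/n_i²), so 1/n_f² − 1/n_i² = 0.04850.
With n_f = 3: 1/n_i² = 1/9 − 0.04850 = 0.06261, so n_i ≈ 4.00.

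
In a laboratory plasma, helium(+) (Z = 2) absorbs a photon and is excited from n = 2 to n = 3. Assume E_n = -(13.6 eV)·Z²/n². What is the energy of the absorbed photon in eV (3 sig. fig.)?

7.56 eV

The Bohr energies scale as Z², so for Z = 2: E_n = −54.40/n² eV.
E_3 = −54.40/9 = −6.044 eV and E_2 = −54.40/4 = −13.60 eV.
The photon energy is |E_3 − E_2| = 7.56 eV.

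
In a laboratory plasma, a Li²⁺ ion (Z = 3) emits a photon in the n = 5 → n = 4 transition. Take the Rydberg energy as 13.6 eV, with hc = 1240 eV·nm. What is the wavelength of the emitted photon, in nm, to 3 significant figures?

450 nm

For Z = 3 the level energies scale as Z², so the effective Rydberg energy is 13.6 × 9 = 122.4 eV.
ΔE = 122.4 × (1/4² − 1/5²) = 122.4 × 0.02250 = 2.754 eV.
λ = hc/ΔE = 1240 / 2.754 = 450 nm.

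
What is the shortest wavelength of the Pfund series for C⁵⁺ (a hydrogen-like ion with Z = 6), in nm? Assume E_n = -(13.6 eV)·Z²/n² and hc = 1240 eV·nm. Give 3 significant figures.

63.3 nm

The Pfund series has lower level n_f = 5; the series limit corresponds to n_i → ∞.
ΔE_max = 13.6 × 36 / 5² = 19.58 eV.
λ_min = 1240 / 19.58 = 63.3 nm.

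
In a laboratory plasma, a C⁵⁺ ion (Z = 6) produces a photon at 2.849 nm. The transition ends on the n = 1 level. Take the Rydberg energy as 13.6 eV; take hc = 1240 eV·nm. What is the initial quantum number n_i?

The photon energy is ΔE = hc/λ = 1240 / 2.849 = 435.2 eV.
With Z = 6, ΔE = 489.6 × (1/n_f² − 1/n_i²), so 1/n_f² − 1/n_i² = 0.8890.
With n_f = 1: 1/n_i² = 1/1 − 0.8890 = 0.1110, so n_i ≈ 3.00.

n_i = 3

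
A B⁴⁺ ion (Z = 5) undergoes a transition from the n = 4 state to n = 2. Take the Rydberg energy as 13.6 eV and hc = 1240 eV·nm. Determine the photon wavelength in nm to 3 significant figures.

For Z = 5 the level energies scale as Z², so the effective Rydberg energy is 13.6 × 25 = 340.0 eV.
ΔE = 340.0 × (1/2² − 1/4²) = 340.0 × 0.1875 = 63.75 eV.
λ = hc/ΔE = 1240 / 63.75 = 19.5 nm.

19.5 nm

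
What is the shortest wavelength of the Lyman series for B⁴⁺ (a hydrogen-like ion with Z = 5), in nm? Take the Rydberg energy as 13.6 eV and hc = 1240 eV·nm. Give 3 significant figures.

3.65 nm

The Lyman series has lower level n_f = 1; the series limit corresponds to n_i → ∞.
ΔE_max = 13.6 × 25 / 1² = 340.0 eV.
λ_min = 1240 / 340.0 = 3.65 nm.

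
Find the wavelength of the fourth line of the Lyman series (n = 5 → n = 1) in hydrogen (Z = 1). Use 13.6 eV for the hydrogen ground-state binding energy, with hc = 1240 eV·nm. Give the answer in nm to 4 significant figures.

The Lyman series terminates on n_f = 1; the fourth line has n_i = 1+4 = 5.
ΔE = 13.60 × (1/1² − 1/5²) = 13.06 eV.
λ = 1240 / 13.06 = 94.98 nm.

94.98 nm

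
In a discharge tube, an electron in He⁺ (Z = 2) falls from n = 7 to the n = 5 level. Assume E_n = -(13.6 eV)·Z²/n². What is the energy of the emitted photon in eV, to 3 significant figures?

The Bohr energies scale as Z², so for Z = 2: E_n = −54.40/n² eV.
E_7 = −54.40/49 = −1.110 eV and E_5 = −54.40/25 = −2.176 eV.
The photon energy is |E_7 − E_5| = 1.07 eV.

1.07 eV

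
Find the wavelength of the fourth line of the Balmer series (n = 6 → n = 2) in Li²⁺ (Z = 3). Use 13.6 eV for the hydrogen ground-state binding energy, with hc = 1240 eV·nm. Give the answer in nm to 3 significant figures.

The Balmer series terminates on n_f = 2; the fourth line has n_i = 2+4 = 6.
ΔE = 122.4 × (1/2² − 1/6²) = 27.20 eV.
λ = 1240 / 27.20 = 45.6 nm.

45.6 nm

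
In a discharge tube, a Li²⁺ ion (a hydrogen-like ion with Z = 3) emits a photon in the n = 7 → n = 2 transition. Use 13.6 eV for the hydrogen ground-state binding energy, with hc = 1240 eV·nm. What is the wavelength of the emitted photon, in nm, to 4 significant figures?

For Z = 3 the level energies scale as Z², so the effective Rydberg energy is 13.6 × 9 = 122.4 eV.
ΔE = 122.4 × (1/2² − 1/7²) = 122.4 × 0.2296 = 28.10 eV.
λ = hc/ΔE = 1240 / 28.10 = 44.12 nm.

44.12 nm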